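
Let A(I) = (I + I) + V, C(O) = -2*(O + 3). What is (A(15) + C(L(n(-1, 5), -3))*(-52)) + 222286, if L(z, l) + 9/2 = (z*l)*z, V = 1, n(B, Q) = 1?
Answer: 221849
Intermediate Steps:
L(z, l) = -9/2 + l*z² (L(z, l) = -9/2 + (z*l)*z = -9/2 + (l*z)*z = -9/2 + l*z²)
C(O) = -6 - 2*O (C(O) = -2*(3 + O) = -6 - 2*O)
A(I) = 1 + 2*I (A(I) = (I + I) + 1 = 2*I + 1 = 1 + 2*I)
(A(15) + C(L(n(-1, 5), -3))*(-52)) + 222286 = ((1 + 2*15) + (-6 - 2*(-9/2 - 3*1²))*(-52)) + 222286 = ((1 + 30) + (-6 - 2*(-9/2 - 3*1))*(-52)) + 222286 = (31 + (-6 - 2*(-9/2 - 3))*(-52)) + 222286 = (31 + (-6 - 2*(-15/2))*(-52)) + 222286 = (31 + (-6 + 15)*(-52)) + 222286 = (31 + 9*(-52)) + 222286 = (31 - 468) + 222286 = -437 + 222286 = 221849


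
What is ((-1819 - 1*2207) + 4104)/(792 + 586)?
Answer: 3/53 ≈ 0.056604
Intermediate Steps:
((-1819 - 1*2207) + 4104)/(792 + 586) = ((-1819 - 2207) + 4104)/1378 = (-4026 + 4104)*(1/1378) = 78*(1/1378) = 3/53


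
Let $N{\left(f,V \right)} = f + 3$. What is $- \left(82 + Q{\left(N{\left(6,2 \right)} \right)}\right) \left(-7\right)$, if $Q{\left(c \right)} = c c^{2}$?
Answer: $5677$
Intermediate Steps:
$N{\left(f,V \right)} = 3 + f$
$Q{\left(c \right)} = c^{3}$
$- \left(82 + Q{\left(N{\left(6,2 \right)} \right)}\right) \left(-7\right) = - \left(82 + \left(3 + 6\right)^{3}\right) \left(-7\right) = - \left(82 + 9^{3}\right) \left(-7\right) = - \left(82 + 729\right) \left(-7\right) = - 811 \left(-7\right) = \left(-1\right) \left(-5677\right) = 5677$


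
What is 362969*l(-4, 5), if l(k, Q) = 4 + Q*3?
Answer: 6896411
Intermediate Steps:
l(k, Q) = 4 + 3*Q
362969*l(-4, 5) = 362969*(4 + 3*5) = 362969*(4 + 15) = 362969*19 = 6896411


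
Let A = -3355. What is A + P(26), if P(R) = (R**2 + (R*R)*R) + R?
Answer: 14923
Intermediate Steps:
P(R) = R + R**2 + R**3 (P(R) = (R**2 + R**2*R) + R = (R**2 + R**3) + R = R + R**2 + R**3)
A + P(26) = -3355 + 26*(1 + 26 + 26**2) = -3355 + 26*(1 + 26 + 676) = -3355 + 26*703 = -3355 + 18278 = 14923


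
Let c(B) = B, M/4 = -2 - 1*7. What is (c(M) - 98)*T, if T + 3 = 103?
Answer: -13400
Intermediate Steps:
M = -36 (M = 4*(-2 - 1*7) = 4*(-2 - 7) = 4*(-9) = -36)
T = 100 (T = -3 + 103 = 100)
(c(M) - 98)*T = (-36 - 98)*100 = -134*100 = -13400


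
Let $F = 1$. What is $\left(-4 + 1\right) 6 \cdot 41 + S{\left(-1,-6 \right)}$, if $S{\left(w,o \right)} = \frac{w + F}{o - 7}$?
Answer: $-738$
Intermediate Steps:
$S{\left(w,o \right)} = \frac{1 + w}{-7 + o}$ ($S{\left(w,o \right)} = \frac{w + 1}{o - 7} = \frac{1 + w}{-7 + o}$)
$\left(-4 + 1\right) 6 \cdot 41 + S{\left(-1,-6 \right)} = \left(-4 + 1\right) 6 \cdot 41 + \frac{1 - 1}{-7 - 6} = \left(-3\right) 6 \cdot 41 + \frac{1}{-13} \cdot 0 = \left(-18\right) 41 - 0 = -738 + 0 = -738$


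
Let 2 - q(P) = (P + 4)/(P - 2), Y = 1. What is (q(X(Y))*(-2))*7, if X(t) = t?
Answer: -98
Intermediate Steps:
q(P) = 2 - (4 + P)/(-2 + P) (q(P) = 2 - (P + 4)/(P - 2) = 2 - (4 + P)/(-2 + P))
(q(X(Y))*(-2))*7 = (((-8 + 1)/(-2 + 1))*(-2))*7 = ((-7/(-1))*(-2))*7 = (-1*(-7)*(-2))*7 = (7*(-2))*7 = -14*7 = -98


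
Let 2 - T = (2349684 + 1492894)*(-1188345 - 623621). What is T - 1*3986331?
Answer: 6962616702019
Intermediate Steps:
T = 6962620688350 (T = 2 - (2349684 + 1492894)*(-1188345 - 623621) = 2 - 3842578*(-1811966) = 2 - 1*(-6962620688348) = 2 + 6962620688348 = 6962620688350)
T - 1*3986331 = 6962620688350 - 1*3986331 = 6962620688350 - 3986331 = 6962616702019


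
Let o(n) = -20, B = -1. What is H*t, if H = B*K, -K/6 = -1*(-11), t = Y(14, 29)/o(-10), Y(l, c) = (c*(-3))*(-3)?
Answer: -8613/10 ≈ -861.30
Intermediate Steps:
Y(l, c) = 9*c (Y(l, c) = -3*c*(-3) = 9*c)
t = -261/20 (t = (9*29)/(-20) = 261*(-1/20) = -261/20 ≈ -13.050)
K = -66 (K = -(-6)*(-11) = -6*11 = -66)
H = 66 (H = -1*(-66) = 66)
H*t = 66*(-261/20) = -8613/10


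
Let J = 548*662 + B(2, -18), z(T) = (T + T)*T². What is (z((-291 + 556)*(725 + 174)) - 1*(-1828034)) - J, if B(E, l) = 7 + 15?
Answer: 27042490928720986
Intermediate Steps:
B(E, l) = 22
z(T) = 2*T³ (z(T) = (2*T)*T² = 2*T³)
J = 362798 (J = 548*662 + 22 = 362776 + 22 = 362798)
(z((-291 + 556)*(725 + 174)) - 1*(-1828034)) - J = (2*((-291 + 556)*(725 + 174))³ - 1*(-1828034)) - 1*362798 = (2*(265*899)³ + 1828034) - 362798 = (2*238235³ + 1828034) - 362798 = (2*13521245463627875 + 1828034) - 362798 = (27042490927255750 + 1828034) - 362798 = 27042490929083784 - 362798 = 27042490928720986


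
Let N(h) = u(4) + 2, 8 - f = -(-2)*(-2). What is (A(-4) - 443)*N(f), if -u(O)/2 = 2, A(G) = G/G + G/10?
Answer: 4424/5 ≈ 884.80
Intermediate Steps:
A(G) = 1 + G/10 (A(G) = 1 + G*(1/10) = 1 + G/10)
u(O) = -4 (u(O) = -2*2 = -4)
f = 12 (f = 8 - (-2)*(-1*(-2)) = 8 - (-2)*2 = 8 - 1*(-4) = 8 + 4 = 12)
N(h) = -2 (N(h) = -4 + 2 = -2)
(A(-4) - 443)*N(f) = ((1 + (1/10)*(-4)) - 443)*(-2) = ((1 - 2/5) - 443)*(-2) = (3/5 - 443)*(-2) = -2212/5*(-2) = 4424/5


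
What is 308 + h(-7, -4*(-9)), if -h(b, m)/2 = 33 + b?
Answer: 256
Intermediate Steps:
h(b, m) = -66 - 2*b (h(b, m) = -2*(33 + b) = -66 - 2*b)
308 + h(-7, -4*(-9)) = 308 + (-66 - 2*(-7)) = 308 + (-66 + 14) = 308 - 52 = 256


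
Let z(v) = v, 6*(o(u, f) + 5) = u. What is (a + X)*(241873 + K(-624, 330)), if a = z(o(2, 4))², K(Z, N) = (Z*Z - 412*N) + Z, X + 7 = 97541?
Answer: 434316859330/9 ≈ 4.8257e+10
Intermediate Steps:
X = 97534 (X = -7 + 97541 = 97534)
o(u, f) = -5 + u/6
K(Z, N) = Z + Z² - 412*N (K(Z, N) = (Z² - 412*N) + Z = Z + Z² - 412*N)
a = 196/9 (a = (-5 + (⅙)*2)² = (-5 + ⅓)² = (-14/3)² = 196/9 ≈ 21.778)
(a + X)*(241873 + K(-624, 330)) = (196/9 + 97534)*(241873 + (-624 + (-624)² - 412*330)) = 878002*(241873 + (-624 + 389376 - 135960))/9 = 878002*(241873 + 252792)/9 = (878002/9)*494665 = 434316859330/9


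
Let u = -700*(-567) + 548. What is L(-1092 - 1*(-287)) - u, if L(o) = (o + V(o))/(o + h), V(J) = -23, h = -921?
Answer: -342997210/863 ≈ -3.9745e+5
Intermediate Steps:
L(o) = (-23 + o)/(-921 + o) (L(o) = (o - 23)/(o - 921) = (-23 + o)/(-921 + o))
u = 397448 (u = 396900 + 548 = 397448)
L(-1092 - 1*(-287)) - u = (-23 + (-1092 - 1*(-287)))/(-921 + (-1092 - 1*(-287))) - 1*397448 = (-23 + (-1092 + 287))/(-921 + (-1092 + 287)) - 397448 = (-23 - 805)/(-921 - 805) - 397448 = -828/(-1726) - 397448 = -1/1726*(-828) - 397448 = 414/863 - 397448 = -342997210/863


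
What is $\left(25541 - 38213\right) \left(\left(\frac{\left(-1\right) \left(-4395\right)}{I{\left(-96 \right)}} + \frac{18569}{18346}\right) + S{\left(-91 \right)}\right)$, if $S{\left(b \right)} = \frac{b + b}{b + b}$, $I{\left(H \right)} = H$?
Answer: $\frac{5087730780}{9173} \approx 5.5464 \cdot 10^{5}$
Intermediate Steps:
$S{\left(b \right)} = 1$ ($S{\left(b \right)} = \frac{2 b}{2 b} = 2 b \frac{1}{2 b} = 1$)
$\left(25541 - 38213\right) \left(\left(\frac{\left(-1\right) \left(-4395\right)}{I{\left(-96 \right)}} + \frac{18569}{18346}\right) + S{\left(-91 \right)}\right) = \left(25541 - 38213\right) \left(\left(\frac{\left(-1\right) \left(-4395\right)}{-96} + \frac{18569}{18346}\right) + 1\right) = - 12672 \left(\left(4395 \left(- \frac{1}{96}\right) + 18569 \cdot \frac{1}{18346}\right) + 1\right) = - 12672 \left(\left(- \frac{1465}{32} + \frac{18569}{18346}\right) + 1\right) = - 12672 \left(- \frac{13141341}{293536} + 1\right) = \left(-12672\right) \left(- \frac{12847805}{293536}\right) = \frac{5087730780}{9173}$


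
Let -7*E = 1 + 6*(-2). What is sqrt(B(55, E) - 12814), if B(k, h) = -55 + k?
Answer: I*sqrt(12814) ≈ 113.2*I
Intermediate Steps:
E = 11/7 (E = -(1 + 6*(-2))/7 = -(1 - 12)/7 = -1/7*(-11) = 11/7 ≈ 1.5714)
sqrt(B(55, E) - 12814) = sqrt((-55 + 55) - 12814) = sqrt(0 - 12814) = sqrt(-12814) = I*sqrt(12814)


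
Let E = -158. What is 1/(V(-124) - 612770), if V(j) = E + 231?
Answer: -1/612697 ≈ -1.6321e-6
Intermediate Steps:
V(j) = 73 (V(j) = -158 + 231 = 73)
1/(V(-124) - 612770) = 1/(73 - 612770) = 1/(-612697) = -1/612697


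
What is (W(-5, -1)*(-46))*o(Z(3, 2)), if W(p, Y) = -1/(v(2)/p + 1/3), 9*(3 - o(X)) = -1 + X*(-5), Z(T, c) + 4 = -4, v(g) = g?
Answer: 920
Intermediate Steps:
Z(T, c) = -8 (Z(T, c) = -4 - 4 = -8)
o(X) = 28/9 + 5*X/9 (o(X) = 3 - (-1 + X*(-5))/9 = 3 - (-1 - 5*X)/9 = 3 + (⅑ + 5*X/9) = 28/9 + 5*X/9)
W(p, Y) = -1/(⅓ + 2/p) (W(p, Y) = -1/(2/p + 1/3) = -1/(2/p + 1*(⅓)) = -1/(2/p + ⅓) = -1/(⅓ + 2/p))
(W(-5, -1)*(-46))*o(Z(3, 2)) = (-3*(-5)/(6 - 5)*(-46))*(28/9 + (5/9)*(-8)) = (-3*(-5)/1*(-46))*(28/9 - 40/9) = (-3*(-5)*1*(-46))*(-4/3) = (15*(-46))*(-4/3) = -690*(-4/3) = 920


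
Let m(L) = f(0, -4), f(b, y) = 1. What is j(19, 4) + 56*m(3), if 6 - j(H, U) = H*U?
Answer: -14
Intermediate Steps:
m(L) = 1
j(H, U) = 6 - H*U
j(19, 4) + 56*m(3) = (6 - 1*19*4) + 56*1 = (6 - 76) + 56 = -70 + 56 = -14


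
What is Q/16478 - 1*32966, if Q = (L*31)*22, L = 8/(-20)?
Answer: -123457732/3745 ≈ -32966.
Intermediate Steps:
L = -2/5 (L = 8*(-1/20) = -2/5 ≈ -0.40000)
Q = -1364/5 (Q = -2/5*31*22 = -62/5*22 = -1364/5 ≈ -272.80)
Q/16478 - 1*32966 = -1364/5/16478 - 1*32966 = -1364/5*1/16478 - 32966 = -62/3745 - 32966 = -123457732/3745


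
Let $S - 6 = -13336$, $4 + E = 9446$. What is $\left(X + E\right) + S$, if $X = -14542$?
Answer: $-18430$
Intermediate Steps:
$E = 9442$ ($E = -4 + 9446 = 9442$)
$S = -13330$ ($S = 6 - 13336 = -13330$)
$\left(X + E\right) + S = \left(-14542 + 9442\right) - 13330 = -5100 - 13330 = -18430$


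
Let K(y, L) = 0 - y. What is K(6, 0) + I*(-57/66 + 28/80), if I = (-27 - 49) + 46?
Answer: 207/22 ≈ 9.4091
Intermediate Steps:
K(y, L) = -y
I = -30 (I = -76 + 46 = -30)
K(6, 0) + I*(-57/66 + 28/80) = -1*6 - 30*(-57/66 + 28/80) = -6 - 30*(-57*1/66 + 28*(1/80)) = -6 - 30*(-19/22 + 7/20) = -6 - 30*(-113/220) = -6 + 339/22 = 207/22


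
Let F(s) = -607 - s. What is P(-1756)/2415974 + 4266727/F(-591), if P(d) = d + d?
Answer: -5154150776645/19327792 ≈ -2.6667e+5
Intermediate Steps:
P(d) = 2*d
P(-1756)/2415974 + 4266727/F(-591) = (2*(-1756))/2415974 + 4266727/(-607 - 1*(-591)) = -3512*1/2415974 + 4266727/(-607 + 591) = -1756/1207987 + 4266727/(-16) = -1756/1207987 + 4266727*(-1/16) = -1756/1207987 - 4266727/16 = -5154150776645/19327792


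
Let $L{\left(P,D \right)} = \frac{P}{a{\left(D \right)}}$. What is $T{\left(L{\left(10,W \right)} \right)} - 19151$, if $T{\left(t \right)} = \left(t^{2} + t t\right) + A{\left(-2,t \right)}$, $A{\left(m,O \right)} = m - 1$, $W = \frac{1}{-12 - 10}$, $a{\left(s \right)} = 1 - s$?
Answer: $- \frac{10035666}{529} \approx -18971.0$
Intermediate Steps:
$W = - \frac{1}{22}$ ($W = \frac{1}{-22} = - \frac{1}{22} \approx -0.045455$)
$L{\left(P,D \right)} = \frac{P}{1 - D}$
$A{\left(m,O \right)} = -1 + m$ ($A{\left(m,O \right)} = m - 1 = -1 + m$)
$T{\left(t \right)} = -3 + 2 t^{2}$ ($T{\left(t \right)} = \left(t^{2} + t t\right) - 3 = \left(t^{2} + t^{2}\right) - 3 = 2 t^{2} - 3 = -3 + 2 t^{2}$)
$T{\left(L{\left(10,W \right)} \right)} - 19151 = \left(-3 + 2 \left(\left(-1\right) 10 \frac{1}{-1 - \frac{1}{22}}\right)^{2}\right) - 19151 = \left(-3 + 2 \left(\left(-1\right) 10 \frac{1}{- \frac{23}{22}}\right)^{2}\right) - 19151 = \left(-3 + 2 \left(\left(-1\right) 10 \left(- \frac{22}{23}\right)\right)^{2}\right) - 19151 = \left(-3 + 2 \left(\frac{220}{23}\right)^{2}\right) - 19151 = \left(-3 + 2 \cdot \frac{48400}{529}\right) - 19151 = \left(-3 + \frac{96800}{529}\right) - 19151 = \frac{95213}{529} - 19151 = - \frac{10035666}{529}$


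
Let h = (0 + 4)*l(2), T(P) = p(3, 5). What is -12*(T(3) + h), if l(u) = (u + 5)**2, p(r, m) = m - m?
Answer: -2352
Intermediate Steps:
p(r, m) = 0
T(P) = 0
l(u) = (5 + u)**2
h = 196 (h = (0 + 4)*(5 + 2)**2 = 4*7**2 = 4*49 = 196)
-12*(T(3) + h) = -12*(0 + 196) = -12*196 = -2352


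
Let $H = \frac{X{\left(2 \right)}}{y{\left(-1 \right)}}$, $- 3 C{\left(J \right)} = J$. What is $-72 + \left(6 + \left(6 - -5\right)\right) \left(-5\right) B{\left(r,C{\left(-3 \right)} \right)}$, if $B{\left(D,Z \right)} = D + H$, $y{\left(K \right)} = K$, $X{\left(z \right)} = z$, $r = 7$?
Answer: $-497$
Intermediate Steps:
$C{\left(J \right)} = - \frac{J}{3}$
$H = -2$ ($H = \frac{2}{-1} = 2 \left(-1\right) = -2$)
$B{\left(D,Z \right)} = -2 + D$ ($B{\left(D,Z \right)} = D - 2 = -2 + D$)
$-72 + \left(6 + \left(6 - -5\right)\right) \left(-5\right) B{\left(r,C{\left(-3 \right)} \right)} = -72 + \left(6 + \left(6 - -5\right)\right) \left(-5\right) \left(-2 + 7\right) = -72 + \left(6 + \left(6 + 5\right)\right) \left(-5\right) 5 = -72 + \left(6 + 11\right) \left(-5\right) 5 = -72 + 17 \left(-5\right) 5 = -72 - 425 = -497$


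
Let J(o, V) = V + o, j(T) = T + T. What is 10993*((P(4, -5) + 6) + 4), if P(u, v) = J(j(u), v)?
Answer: 142909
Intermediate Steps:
j(T) = 2*T
P(u, v) = v + 2*u
10993*((P(4, -5) + 6) + 4) = 10993*(((-5 + 2*4) + 6) + 4) = 10993*(((-5 + 8) + 6) + 4) = 10993*((3 + 6) + 4) = 10993*(9 + 4) = 10993*13 = 142909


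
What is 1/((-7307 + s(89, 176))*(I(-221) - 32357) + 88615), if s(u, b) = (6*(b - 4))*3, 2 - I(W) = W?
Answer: 1/135404889 ≈ 7.3853e-9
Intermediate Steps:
I(W) = 2 - W
s(u, b) = -72 + 18*b (s(u, b) = (6*(-4 + b))*3 = (-24 + 6*b)*3 = -72 + 18*b)
1/((-7307 + s(89, 176))*(I(-221) - 32357) + 88615) = 1/((-7307 + (-72 + 18*176))*((2 - 1*(-221)) - 32357) + 88615) = 1/((-7307 + (-72 + 3168))*((2 + 221) - 32357) + 88615) = 1/((-7307 + 3096)*(223 - 32357) + 88615) = 1/(-4211*(-32134) + 88615) = 1/(135316274 + 88615) = 1/135404889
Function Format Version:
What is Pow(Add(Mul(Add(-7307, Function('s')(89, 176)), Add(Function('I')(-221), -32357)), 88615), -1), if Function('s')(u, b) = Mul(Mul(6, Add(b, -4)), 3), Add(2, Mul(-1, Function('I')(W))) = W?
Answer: Rational(1, 135404889) ≈ 7.3853e-9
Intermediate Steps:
Function('I')(W) = Add(2, Mul(-1, W))
Function('s')(u, b) = Add(-72, Mul(18, b)) (Function('s')(u, b) = Mul(Mul(6, Add(-4, b)), 3) = Mul(Add(-24, Mul(6, b)), 3) = Add(-72, Mul(18, b)))
Pow(Add(Mul(Add(-7307, Function('s')(89, 176)), Add(Function('I')(-221), -32357)), 88615), -1) = Pow(Add(Mul(Add(-7307, Add(-72, Mul(18, 176))), Add(Add(2, Mul(-1, -221)), -32357)), 88615), -1) = Pow(Add(Mul(Add(-7307, Add(-72, 3168)), Add(Add(2, 221), -32357)), 88615), -1) = Pow(Add(Mul(Add(-7307, 3096), Add(223, -32357)), 88615), -1) = Pow(Add(Mul(-4211, -32134), 88615), -1) = Pow(Add(135316274, 88615), -1) = Pow(135404889, -1) = Rational(1, 135404889)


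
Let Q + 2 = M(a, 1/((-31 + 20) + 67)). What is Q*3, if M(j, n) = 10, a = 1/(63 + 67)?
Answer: 24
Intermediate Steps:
a = 1/130 ≈ 0.0076923
Q = 8 (Q = -2 + 10 = 8)
Q*3 = 8*3 = 24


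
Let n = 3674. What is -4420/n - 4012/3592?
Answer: -3827091/1649626 ≈ -2.3200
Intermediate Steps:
-4420/n - 4012/3592 = -4420/3674 - 4012/3592 = -4420*1/3674 - 4012*1/3592 = -2210/1837 - 1003/898 = -3827091/1649626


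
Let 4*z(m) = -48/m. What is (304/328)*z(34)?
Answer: -228/697 ≈ -0.32712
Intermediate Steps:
z(m) = -12/m (z(m) = (-48/m)/4 = -12/m)
(304/328)*z(34) = (304/328)*(-12/34) = (304*(1/328))*(-12*1/34) = (38/41)*(-6/17) = -228/697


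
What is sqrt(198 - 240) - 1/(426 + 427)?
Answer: -1/853 + I*sqrt(42) ≈ -0.0011723 + 6.4807*I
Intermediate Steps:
sqrt(198 - 240) - 1/(426 + 427) = sqrt(-42) - 1/853 = I*sqrt(42) - 1*1/853 = I*sqrt(42) - 1/853 = -1/853 + I*sqrt(42)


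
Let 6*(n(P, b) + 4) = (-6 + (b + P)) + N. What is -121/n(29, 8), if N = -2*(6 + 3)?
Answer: 66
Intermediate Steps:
N = -18 (N = -2*9 = -18)
n(P, b) = -8 + P/6 + b/6 (n(P, b) = -4 + ((-6 + (b + P)) - 18)/6 = -4 + ((-6 + (P + b)) - 18)/6 = -4 + ((-6 + P + b) - 18)/6 = -4 + (-24 + P + b)/6 = -4 + (-4 + P/6 + b/6) = -8 + P/6 + b/6)
-121/n(29, 8) = -121/(-8 + (⅙)*29 + (⅙)*8) = -121/(-8 + 29/6 + 4/3) = -121/(-11/6) = -121*(-6/11) = 66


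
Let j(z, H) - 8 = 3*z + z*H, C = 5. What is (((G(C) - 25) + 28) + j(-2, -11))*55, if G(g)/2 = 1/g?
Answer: 1507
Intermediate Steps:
G(g) = 2/g
j(z, H) = 8 + 3*z + H*z (j(z, H) = 8 + (3*z + z*H) = 8 + (3*z + H*z) = 8 + 3*z + H*z)
(((G(C) - 25) + 28) + j(-2, -11))*55 = (((2/5 - 25) + 28) + (8 + 3*(-2) - 11*(-2)))*55 = (((2*(1/5) - 25) + 28) + (8 - 6 + 22))*55 = (((2/5 - 25) + 28) + 24)*55 = ((-123/5 + 28) + 24)*55 = (17/5 + 24)*55 = (137/5)*55 = 1507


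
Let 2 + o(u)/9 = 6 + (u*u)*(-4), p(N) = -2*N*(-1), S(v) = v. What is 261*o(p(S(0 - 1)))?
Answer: -28188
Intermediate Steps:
p(N) = 2*N
o(u) = 36 - 36*u² (o(u) = -18 + 9*(6 + (u*u)*(-4)) = -18 + 9*(6 + u²*(-4)) = -18 + 9*(6 - 4*u²) = -18 + (54 - 36*u²) = 36 - 36*u²)
261*o(p(S(0 - 1))) = 261*(36 - 36*4*(0 - 1)²) = 261*(36 - 36*(2*(-1))²) = 261*(36 - 36*(-2)²) = 261*(36 - 36*4) = 261*(36 - 144) = 261*(-108) = -28188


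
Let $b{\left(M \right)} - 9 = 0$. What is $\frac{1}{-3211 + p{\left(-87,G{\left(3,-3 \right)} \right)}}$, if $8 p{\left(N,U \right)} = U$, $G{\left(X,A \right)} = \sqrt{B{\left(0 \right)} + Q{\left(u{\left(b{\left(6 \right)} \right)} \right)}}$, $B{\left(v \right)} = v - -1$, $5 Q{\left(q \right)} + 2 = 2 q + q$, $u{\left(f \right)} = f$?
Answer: $- \frac{102752}{329936669} - \frac{4 \sqrt{6}}{329936669} \approx -0.00031146$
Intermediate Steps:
$b{\left(M \right)} = 9$ ($b{\left(M \right)} = 9 + 0 = 9$)
$Q{\left(q \right)} = - \frac{2}{5} + \frac{3 q}{5}$ ($Q{\left(q \right)} = - \frac{2}{5} + \frac{2 q + q}{5} = - \frac{2}{5} + \frac{3 q}{5}$)
$B{\left(v \right)} = 1 + v$ ($B{\left(v \right)} = v + 1 = 1 + v$)
$G{\left(X,A \right)} = \sqrt{6}$ ($G{\left(X,A \right)} = \sqrt{\left(1 + 0\right) + \left(- \frac{2}{5} + \frac{3}{5} \cdot 9\right)} = \sqrt{1 + \left(- \frac{2}{5} + \frac{27}{5}\right)} = \sqrt{1 + 5} = \sqrt{6}$)
$p{\left(N,U \right)} = \frac{U}{8}$
$\frac{1}{-3211 + p{\left(-87,G{\left(3,-3 \right)} \right)}} = \frac{1}{-3211 + \frac{\sqrt{6}}{8}}$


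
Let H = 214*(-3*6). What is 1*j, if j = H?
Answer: -3852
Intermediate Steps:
H = -3852 (H = 214*(-18) = -3852)
j = -3852
1*j = 1*(-3852) = -3852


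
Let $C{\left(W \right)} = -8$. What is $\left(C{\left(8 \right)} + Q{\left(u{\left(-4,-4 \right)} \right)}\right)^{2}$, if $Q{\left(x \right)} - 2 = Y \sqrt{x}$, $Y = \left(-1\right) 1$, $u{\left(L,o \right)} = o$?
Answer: $32 + 24 i \approx 32.0 + 24.0 i$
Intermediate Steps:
$Y = -1$
$Q{\left(x \right)} = 2 - \sqrt{x}$
$\left(C{\left(8 \right)} + Q{\left(u{\left(-4,-4 \right)} \right)}\right)^{2} = \left(-8 + \left(2 - \sqrt{-4}\right)\right)^{2} = \left(-8 + \left(2 - 2 i\right)\right)^{2} = \left(-6 - 2 i\right)^{2}$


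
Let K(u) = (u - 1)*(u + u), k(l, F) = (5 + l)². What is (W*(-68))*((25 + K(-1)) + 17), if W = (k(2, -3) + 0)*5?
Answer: -766360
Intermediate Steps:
K(u) = 2*u*(-1 + u) (K(u) = (-1 + u)*(2*u) = 2*u*(-1 + u))
W = 245 (W = ((5 + 2)² + 0)*5 = (7² + 0)*5 = (49 + 0)*5 = 49*5 = 245)
(W*(-68))*((25 + K(-1)) + 17) = (245*(-68))*((25 + 2*(-1)*(-1 - 1)) + 17) = -16660*((25 + 2*(-1)*(-2)) + 17) = -16660*((25 + 4) + 17) = -16660*(29 + 17) = -16660*46 = -766360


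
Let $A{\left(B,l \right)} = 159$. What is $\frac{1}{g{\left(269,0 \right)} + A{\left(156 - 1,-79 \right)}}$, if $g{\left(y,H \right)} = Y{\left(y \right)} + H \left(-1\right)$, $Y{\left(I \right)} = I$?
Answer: $\frac{1}{428} \approx 0.0023364$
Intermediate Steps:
$g{\left(y,H \right)} = y - H$ ($g{\left(y,H \right)} = y + H \left(-1\right) = y - H$)
$\frac{1}{g{\left(269,0 \right)} + A{\left(156 - 1,-79 \right)}} = \frac{1}{\left(269 - 0\right) + 159} = \frac{1}{\left(269 + 0\right) + 159} = \frac{1}{269 + 159} = \frac{1}{428}$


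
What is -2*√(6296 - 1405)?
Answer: -2*√4891 ≈ -139.87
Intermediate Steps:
-2*√(6296 - 1405) = -2*√4891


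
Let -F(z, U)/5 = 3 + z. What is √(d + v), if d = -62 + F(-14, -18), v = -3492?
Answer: I*√3499 ≈ 59.152*I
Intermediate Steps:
F(z, U) = -15 - 5*z (F(z, U) = -5*(3 + z) = -15 - 5*z)
d = -7 (d = -62 + (-15 - 5*(-14)) = -62 + (-15 + 70) = -62 + 55 = -7)
√(d + v) = √(-7 - 3492) = √(-3499) = I*√3499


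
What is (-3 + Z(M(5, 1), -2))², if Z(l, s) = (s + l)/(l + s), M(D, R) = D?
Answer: 4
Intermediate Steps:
Z(l, s) = 1 (Z(l, s) = (l + s)/(l + s) = 1)
(-3 + Z(M(5, 1), -2))² = (-3 + 1)² = (-2)² = 4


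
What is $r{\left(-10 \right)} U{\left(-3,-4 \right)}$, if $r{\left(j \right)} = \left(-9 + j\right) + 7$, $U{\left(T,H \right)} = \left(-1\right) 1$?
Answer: $12$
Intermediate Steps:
$U{\left(T,H \right)} = -1$
$r{\left(j \right)} = -2 + j$
$r{\left(-10 \right)} U{\left(-3,-4 \right)} = \left(-2 - 10\right) \left(-1\right) = \left(-12\right) \left(-1\right) = 12$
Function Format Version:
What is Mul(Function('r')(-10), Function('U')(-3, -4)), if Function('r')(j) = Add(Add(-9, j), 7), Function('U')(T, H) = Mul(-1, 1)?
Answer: 12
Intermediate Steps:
Function('U')(T, H) = -1
Function('r')(j) = Add(-2, j)
Mul(Function('r')(-10), Function('U')(-3, -4)) = Mul(Add(-2, -10), -1) = Mul(-12, -1) = 12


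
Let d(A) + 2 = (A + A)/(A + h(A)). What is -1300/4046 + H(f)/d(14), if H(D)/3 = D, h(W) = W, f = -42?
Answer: 254248/2023 ≈ 125.68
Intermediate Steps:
H(D) = 3*D
d(A) = -1 (d(A) = -2 + (A + A)/(A + A) = -2 + (2*A)/((2*A)) = -2 + (2*A)*(1/(2*A)) = -2 + 1 = -1)
-1300/4046 + H(f)/d(14) = -1300/4046 + (3*(-42))/(-1) = -1300*1/4046 - 126*(-1) = -650/2023 + 126 = 254248/2023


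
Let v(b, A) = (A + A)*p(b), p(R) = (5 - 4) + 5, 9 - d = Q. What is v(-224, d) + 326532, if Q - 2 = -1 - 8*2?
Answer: 326820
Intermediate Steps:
Q = -15 (Q = 2 + (-1 - 8*2) = 2 + (-1 - 16) = 2 - 17 = -15)
d = 24 (d = 9 - 1*(-15) = 9 + 15 = 24)
p(R) = 6 (p(R) = 1 + 5 = 6)
v(b, A) = 12*A (v(b, A) = (A + A)*6 = (2*A)*6 = 12*A)
v(-224, d) + 326532 = 12*24 + 326532 = 288 + 326532 = 326820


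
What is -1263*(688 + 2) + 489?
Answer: -870981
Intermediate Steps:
-1263*(688 + 2) + 489 = -1263*690 + 489 = -871470 + 489 = -870981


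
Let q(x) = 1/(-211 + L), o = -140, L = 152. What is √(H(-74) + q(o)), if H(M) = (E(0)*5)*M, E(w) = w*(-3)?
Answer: I*√59/59 ≈ 0.13019*I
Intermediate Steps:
E(w) = -3*w
q(x) = -1/59 (q(x) = 1/(-211 + 152) = 1/(-59) = -1/59)
H(M) = 0 (H(M) = (-3*0*5)*M = (0*5)*M = 0*M = 0)
√(H(-74) + q(o)) = √(0 - 1/59) = √(-1/59) = I*√59/59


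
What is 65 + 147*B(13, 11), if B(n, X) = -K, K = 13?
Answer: -1846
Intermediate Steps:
B(n, X) = -13 (B(n, X) = -1*13 = -13)
65 + 147*B(13, 11) = 65 + 147*(-13) = 65 - 1911 = -1846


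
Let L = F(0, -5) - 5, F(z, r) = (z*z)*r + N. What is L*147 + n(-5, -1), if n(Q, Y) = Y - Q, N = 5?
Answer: 4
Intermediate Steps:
F(z, r) = 5 + r*z² (F(z, r) = (z*z)*r + 5 = z²*r + 5 = r*z² + 5 = 5 + r*z²)
L = 0 (L = (5 - 5*0²) - 5 = (5 - 5*0) - 5 = (5 + 0) - 5 = 5 - 5 = 0)
L*147 + n(-5, -1) = 0*147 + (-1 - 1*(-5)) = 0 + (-1 + 5) = 0 + 4 = 4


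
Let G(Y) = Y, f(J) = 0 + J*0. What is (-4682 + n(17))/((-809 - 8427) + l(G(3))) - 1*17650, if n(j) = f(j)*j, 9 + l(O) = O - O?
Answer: -163169568/9245 ≈ -17650.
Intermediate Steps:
f(J) = 0 (f(J) = 0 + 0 = 0)
l(O) = -9 (l(O) = -9 + (O - O) = -9 + 0 = -9)
n(j) = 0 (n(j) = 0*j = 0)
(-4682 + n(17))/((-809 - 8427) + l(G(3))) - 1*17650 = (-4682 + 0)/((-809 - 8427) - 9) - 1*17650 = -4682/(-9236 - 9) - 17650 = -4682/(-9245) - 17650 = -4682*(-1/9245) - 17650 = 4682/9245 - 17650 = -163169568/9245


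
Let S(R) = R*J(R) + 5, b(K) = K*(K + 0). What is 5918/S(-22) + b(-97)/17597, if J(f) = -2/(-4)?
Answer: -52041296/52791 ≈ -985.80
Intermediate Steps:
J(f) = ½ (J(f) = -2*(-¼) = ½)
b(K) = K² (b(K) = K*K = K²)
S(R) = 5 + R/2 (S(R) = R*(½) + 5 = R/2 + 5 = 5 + R/2)
5918/S(-22) + b(-97)/17597 = 5918/(5 + (½)*(-22)) + (-97)²/17597 = 5918/(5 - 11) + 9409*(1/17597) = 5918/(-6) + 9409/17597 = 5918*(-⅙) + 9409/17597 = -2959/3 + 9409/17597 = -52041296/52791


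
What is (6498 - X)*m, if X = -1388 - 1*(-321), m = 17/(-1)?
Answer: -128605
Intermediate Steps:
m = -17 (m = 17*(-1) = -17)
X = -1067 (X = -1388 + 321 = -1067)
(6498 - X)*m = (6498 - 1*(-1067))*(-17) = (6498 + 1067)*(-17) = 7565*(-17) = -128605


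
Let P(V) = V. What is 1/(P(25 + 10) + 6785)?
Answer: 1/6820 ≈ 0.00014663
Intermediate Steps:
1/(P(25 + 10) + 6785) = 1/((25 + 10) + 6785) = 1/(35 + 6785) = 1/6820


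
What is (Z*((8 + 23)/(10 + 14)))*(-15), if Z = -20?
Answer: 775/2 ≈ 387.50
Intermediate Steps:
(Z*((8 + 23)/(10 + 14)))*(-15) = -20*(8 + 23)/(10 + 14)*(-15) = -620/24*(-15) = -20*31/24*(-15) = -155/6*(-15) = 775/2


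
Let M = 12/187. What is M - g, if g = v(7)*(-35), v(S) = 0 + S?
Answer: 45827/187 ≈ 245.06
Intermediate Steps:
v(S) = S
g = -245 (g = 7*(-35) = -245)
M = 12/187 (M = 12*(1/187) = 12/187 ≈ 0.064171)
M - g = 12/187 - 1*(-245) = 12/187 + 245 = 45827/187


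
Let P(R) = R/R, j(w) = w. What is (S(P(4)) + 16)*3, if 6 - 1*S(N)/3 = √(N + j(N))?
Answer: 102 - 9*√2 ≈ 89.272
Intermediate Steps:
P(R) = 1
S(N) = 18 - 3*√2*√N (S(N) = 18 - 3*√(N + N) = 18 - 3*√2*√N)
(S(P(4)) + 16)*3 = ((18 - 3*√2*√1) + 16)*3 = ((18 - 3*√2*1) + 16)*3 = ((18 - 3*√2) + 16)*3 = (34 - 3*√2)*3 = 102 - 9*√2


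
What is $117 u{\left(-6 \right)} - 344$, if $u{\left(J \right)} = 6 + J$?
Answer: $-344$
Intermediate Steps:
$117 u{\left(-6 \right)} - 344 = 117 \left(6 - 6\right) - 344 = 117 \cdot 0 - 344 = 0 - 344 = -344$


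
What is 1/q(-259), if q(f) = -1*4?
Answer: -¼ ≈ -0.25000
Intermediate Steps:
q(f) = -4
1/q(-259) = 1/(-4) = -¼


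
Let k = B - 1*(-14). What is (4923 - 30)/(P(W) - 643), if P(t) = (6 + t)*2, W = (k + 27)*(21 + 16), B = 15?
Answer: 1631/1171 ≈ 1.3928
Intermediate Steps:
k = 29 (k = 15 - 1*(-14) = 15 + 14 = 29)
W = 2072 (W = (29 + 27)*(21 + 16) = 56*37 = 2072)
P(t) = 12 + 2*t
(4923 - 30)/(P(W) - 643) = (4923 - 30)/((12 + 2*2072) - 643) = 4893/((12 + 4144) - 643) = 4893/(4156 - 643) = 4893/3513 = 4893*(1/3513) = 1631/1171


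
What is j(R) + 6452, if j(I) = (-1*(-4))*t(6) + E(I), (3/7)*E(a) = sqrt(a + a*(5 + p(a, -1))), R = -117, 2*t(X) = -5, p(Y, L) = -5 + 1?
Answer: 6442 + 7*I*sqrt(26) ≈ 6442.0 + 35.693*I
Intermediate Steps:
p(Y, L) = -4
t(X) = -5/2 (t(X) = (1/2)*(-5) = -5/2)
E(a) = 7*sqrt(2)*sqrt(a)/3 (E(a) = 7*sqrt(a + a*(5 - 4))/3 = 7*sqrt(a + a*1)/3 = 7*sqrt(a + a)/3 = 7*sqrt(2*a)/3 = 7*(sqrt(2)*sqrt(a))/3 = 7*sqrt(2)*sqrt(a)/3)
j(I) = -10 + 7*sqrt(2)*sqrt(I)/3 (j(I) = -1*(-4)*(-5/2) + 7*sqrt(2)*sqrt(I)/3 = 4*(-5/2) + 7*sqrt(2)*sqrt(I)/3 = -10 + 7*sqrt(2)*sqrt(I)/3)
j(R) + 6452 = (-10 + 7*sqrt(2)*sqrt(-117)/3) + 6452 = (-10 + 7*sqrt(2)*(3*I*sqrt(13))/3) + 6452 = (-10 + 7*I*sqrt(26)) + 6452 = 6442 + 7*I*sqrt(26)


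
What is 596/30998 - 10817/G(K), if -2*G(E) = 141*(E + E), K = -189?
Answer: -159711281/413032851 ≈ -0.38668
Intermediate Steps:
G(E) = -141*E (G(E) = -141*(E + E)/2 = -141*2*E/2 = -141*E)
596/30998 - 10817/G(K) = 596/30998 - 10817/((-141*(-189))) = 596*(1/30998) - 10817/26649 = 298/15499 - 10817*1/26649 = 298/15499 - 10817/26649 = -159711281/413032851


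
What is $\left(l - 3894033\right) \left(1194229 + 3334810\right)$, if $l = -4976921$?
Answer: $-40176896633206$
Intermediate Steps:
$\left(l - 3894033\right) \left(1194229 + 3334810\right) = \left(-4976921 - 3894033\right) \left(1194229 + 3334810\right) = \left(-8870954\right) 4529039 = -40176896633206$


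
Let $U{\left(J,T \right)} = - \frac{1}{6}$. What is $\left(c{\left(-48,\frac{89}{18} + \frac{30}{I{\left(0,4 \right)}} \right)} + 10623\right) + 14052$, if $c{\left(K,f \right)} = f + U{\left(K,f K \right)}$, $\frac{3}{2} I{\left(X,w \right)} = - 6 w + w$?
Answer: $\frac{888391}{36} \approx 24678.0$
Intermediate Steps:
$I{\left(X,w \right)} = - \frac{10 w}{3}$ ($I{\left(X,w \right)} = \frac{2 \left(- 6 w + w\right)}{3} = \frac{2 \left(- 5 w\right)}{3} = - \frac{10 w}{3}$)
$U{\left(J,T \right)} = - \frac{1}{6}$ ($U{\left(J,T \right)} = \left(-1\right) \frac{1}{6} = - \frac{1}{6}$)
$c{\left(K,f \right)} = - \frac{1}{6} + f$ ($c{\left(K,f \right)} = f - \frac{1}{6} = - \frac{1}{6} + f$)
$\left(c{\left(-48,\frac{89}{18} + \frac{30}{I{\left(0,4 \right)}} \right)} + 10623\right) + 14052 = \left(\left(- \frac{1}{6} + \left(\frac{89}{18} + \frac{30}{\left(- \frac{10}{3}\right) 4}\right)\right) + 10623\right) + 14052 = \left(\left(- \frac{1}{6} + \left(89 \cdot \frac{1}{18} + \frac{30}{- \frac{40}{3}}\right)\right) + 10623\right) + 14052 = \left(\left(- \frac{1}{6} + \left(\frac{89}{18} + 30 \left(- \frac{3}{40}\right)\right)\right) + 10623\right) + 14052 = \left(\left(- \frac{1}{6} + \left(\frac{89}{18} - \frac{9}{4}\right)\right) + 10623\right) + 14052 = \left(\left(- \frac{1}{6} + \frac{97}{36}\right) + 10623\right) + 14052 = \left(\frac{91}{36} + 10623\right) + 14052 = \frac{382519}{36} + 14052 = \frac{888391}{36}$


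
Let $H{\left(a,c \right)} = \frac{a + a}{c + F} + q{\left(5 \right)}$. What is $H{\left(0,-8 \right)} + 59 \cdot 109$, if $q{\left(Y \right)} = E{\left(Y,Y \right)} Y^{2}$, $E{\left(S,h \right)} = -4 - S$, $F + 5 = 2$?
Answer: $6206$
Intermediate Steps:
$F = -3$ ($F = -5 + 2 = -3$)
$q{\left(Y \right)} = Y^{2} \left(-4 - Y\right)$ ($q{\left(Y \right)} = \left(-4 - Y\right) Y^{2} = Y^{2} \left(-4 - Y\right)$)
$H{\left(a,c \right)} = -225 + \frac{2 a}{-3 + c}$ ($H{\left(a,c \right)} = \frac{a + a}{c - 3} + 5^{2} \left(-4 - 5\right) = \frac{2 a}{-3 + c} + 25 \left(-4 - 5\right) = \frac{2 a}{-3 + c} + 25 \left(-9\right) = \frac{2 a}{-3 + c} - 225 = -225 + \frac{2 a}{-3 + c}$)
$H{\left(0,-8 \right)} + 59 \cdot 109 = \frac{675 - -1800 + 2 \cdot 0}{-3 - 8} + 59 \cdot 109 = \frac{675 + 1800 + 0}{-11} + 6431 = \left(- \frac{1}{11}\right) 2475 + 6431 = -225 + 6431 = 6206$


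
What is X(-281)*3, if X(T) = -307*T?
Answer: 258801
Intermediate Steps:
X(-281)*3 = -307*(-281)*3 = 86267*3 = 258801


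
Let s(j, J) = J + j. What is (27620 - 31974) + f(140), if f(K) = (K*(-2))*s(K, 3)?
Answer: -44394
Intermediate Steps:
f(K) = -2*K*(3 + K) (f(K) = (K*(-2))*(3 + K) = (-2*K)*(3 + K) = -2*K*(3 + K))
(27620 - 31974) + f(140) = (27620 - 31974) - 2*140*(3 + 140) = -4354 - 2*140*143 = -4354 - 40040 = -44394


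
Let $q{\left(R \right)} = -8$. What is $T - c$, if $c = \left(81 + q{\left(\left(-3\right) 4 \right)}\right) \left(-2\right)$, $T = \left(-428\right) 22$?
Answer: $-9270$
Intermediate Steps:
$T = -9416$
$c = -146$ ($c = \left(81 - 8\right) \left(-2\right) = 73 \left(-2\right) = -146$)
$T - c = -9416 - -146 = -9416 + 146 = -9270$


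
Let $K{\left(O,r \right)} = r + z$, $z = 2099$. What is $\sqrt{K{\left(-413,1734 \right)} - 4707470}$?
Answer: $i \sqrt{4703637} \approx 2168.8 i$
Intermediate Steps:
$K{\left(O,r \right)} = 2099 + r$ ($K{\left(O,r \right)} = r + 2099 = 2099 + r$)
$\sqrt{K{\left(-413,1734 \right)} - 4707470} = \sqrt{\left(2099 + 1734\right) - 4707470} = \sqrt{3833 - 4707470} = \sqrt{-4703637} = i \sqrt{4703637}$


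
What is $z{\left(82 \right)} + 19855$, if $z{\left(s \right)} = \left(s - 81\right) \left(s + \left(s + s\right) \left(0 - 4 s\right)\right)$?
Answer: $-33855$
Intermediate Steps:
$z{\left(s \right)} = \left(-81 + s\right) \left(s - 8 s^{2}\right)$ ($z{\left(s \right)} = \left(-81 + s\right) \left(s + 2 s \left(- 4 s\right)\right) = \left(-81 + s\right) \left(s - 8 s^{2}\right)$)
$z{\left(82 \right)} + 19855 = 82 \left(-81 - 8 \cdot 82^{2} + 649 \cdot 82\right) + 19855 = 82 \left(-81 - 53792 + 53218\right) + 19855 = 82 \left(-655\right) + 19855 = -53710 + 19855 = -33855$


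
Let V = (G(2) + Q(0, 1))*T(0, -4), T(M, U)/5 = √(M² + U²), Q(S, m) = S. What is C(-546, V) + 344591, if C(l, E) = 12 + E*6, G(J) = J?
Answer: 344843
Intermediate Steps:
T(M, U) = 5*√(M² + U²)
V = 40 (V = (2 + 0)*(5*√(0² + (-4)²)) = 2*(5*√(0 + 16)) = 2*(5*√16) = 2*(5*4) = 2*20 = 40)
C(l, E) = 12 + 6*E
C(-546, V) + 344591 = (12 + 6*40) + 344591 = (12 + 240) + 344591 = 252 + 344591 = 344843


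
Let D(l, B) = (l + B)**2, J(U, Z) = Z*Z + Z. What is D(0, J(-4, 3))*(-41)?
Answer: -5904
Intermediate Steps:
J(U, Z) = Z + Z**2 (J(U, Z) = Z**2 + Z = Z + Z**2)
D(l, B) = (B + l)**2
D(0, J(-4, 3))*(-41) = (3*(1 + 3) + 0)**2*(-41) = (3*4 + 0)**2*(-41) = (12 + 0)**2*(-41) = 12**2*(-41) = 144*(-41) = -5904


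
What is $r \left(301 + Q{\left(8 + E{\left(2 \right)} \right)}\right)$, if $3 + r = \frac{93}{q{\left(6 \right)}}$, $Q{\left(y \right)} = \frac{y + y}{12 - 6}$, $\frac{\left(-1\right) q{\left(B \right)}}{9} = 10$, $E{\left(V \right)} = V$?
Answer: $- \frac{110473}{90} \approx -1227.5$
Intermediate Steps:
$q{\left(B \right)} = -90$ ($q{\left(B \right)} = \left(-9\right) 10 = -90$)
$Q{\left(y \right)} = \frac{y}{3}$ ($Q{\left(y \right)} = \frac{2 y}{6} = 2 y \frac{1}{6} = \frac{y}{3}$)
$r = - \frac{121}{30}$ ($r = -3 + \frac{93}{-90} = -3 + 93 \left(- \frac{1}{90}\right) = -3 - \frac{31}{30} = - \frac{121}{30} \approx -4.0333$)
$r \left(301 + Q{\left(8 + E{\left(2 \right)} \right)}\right) = - \frac{121 \left(301 + \frac{8 + 2}{3}\right)}{30} = - \frac{121 \left(301 + \frac{1}{3} \cdot 10\right)}{30} = - \frac{121 \left(301 + \frac{10}{3}\right)}{30} = \left(- \frac{121}{30}\right) \frac{913}{3} = - \frac{110473}{90}$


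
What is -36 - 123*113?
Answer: -13935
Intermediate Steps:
-36 - 123*113 = -36 - 13899 = -13935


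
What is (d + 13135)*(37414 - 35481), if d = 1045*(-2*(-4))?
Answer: 41549835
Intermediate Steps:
d = 8360 (d = 1045*8 = 8360)
(d + 13135)*(37414 - 35481) = (8360 + 13135)*(37414 - 35481) = 21495*1933 = 41549835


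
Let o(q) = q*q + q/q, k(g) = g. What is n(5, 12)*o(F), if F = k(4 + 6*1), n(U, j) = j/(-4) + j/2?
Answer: 303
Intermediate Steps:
n(U, j) = j/4 (n(U, j) = j*(-¼) + j*(½) = -j/4 + j/2 = j/4)
F = 10 (F = 4 + 6*1 = 4 + 6 = 10)
o(q) = 1 + q² (o(q) = q² + 1 = 1 + q²)
n(5, 12)*o(F) = ((¼)*12)*(1 + 10²) = 3*(1 + 100) = 3*101 = 303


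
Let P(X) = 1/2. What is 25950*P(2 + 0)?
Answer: 12975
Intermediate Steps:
P(X) = 1/2
25950*P(2 + 0) = 25950*(1/2) = 12975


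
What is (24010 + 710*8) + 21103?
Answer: 50793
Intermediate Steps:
(24010 + 710*8) + 21103 = (24010 + 5680) + 21103 = 29690 + 21103 = 50793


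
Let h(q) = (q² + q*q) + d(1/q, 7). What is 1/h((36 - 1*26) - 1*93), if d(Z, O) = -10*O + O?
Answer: 1/13715 ≈ 7.2913e-5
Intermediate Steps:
d(Z, O) = -9*O
h(q) = -63 + 2*q² (h(q) = (q² + q*q) - 9*7 = (q² + q²) - 63 = 2*q² - 63 = -63 + 2*q²)
1/h((36 - 1*26) - 1*93) = 1/(-63 + 2*((36 - 1*26) - 1*93)²) = 1/(-63 + 2*((36 - 26) - 93)²) = 1/(-63 + 2*(10 - 93)²) = 1/(-63 + 2*(-83)²) = 1/(-63 + 2*6889) = 1/(-63 + 13778) = 1/13715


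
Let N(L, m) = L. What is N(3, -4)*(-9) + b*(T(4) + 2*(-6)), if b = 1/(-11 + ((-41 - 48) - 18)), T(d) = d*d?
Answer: -1595/59 ≈ -27.034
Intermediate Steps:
T(d) = d²
b = -1/118 (b = 1/(-11 + (-89 - 18)) = 1/(-11 - 107) = 1/(-118) = -1/118 ≈ -0.0084746)
N(3, -4)*(-9) + b*(T(4) + 2*(-6)) = 3*(-9) - (4² + 2*(-6))/118 = -27 - (16 - 12)/118 = -27 - 1/118*4 = -27 - 2/59 = -1595/59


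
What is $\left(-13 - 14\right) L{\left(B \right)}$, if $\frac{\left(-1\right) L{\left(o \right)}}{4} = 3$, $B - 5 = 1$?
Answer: $324$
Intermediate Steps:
$B = 6$ ($B = 5 + 1 = 6$)
$L{\left(o \right)} = -12$ ($L{\left(o \right)} = \left(-4\right) 3 = -12$)
$\left(-13 - 14\right) L{\left(B \right)} = \left(-13 - 14\right) \left(-12\right) = \left(-27\right) \left(-12\right) = 324$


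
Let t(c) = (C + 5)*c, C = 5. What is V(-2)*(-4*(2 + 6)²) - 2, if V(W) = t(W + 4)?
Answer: -5122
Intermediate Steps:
t(c) = 10*c (t(c) = (5 + 5)*c = 10*c)
V(W) = 40 + 10*W (V(W) = 10*(W + 4) = 10*(4 + W) = 40 + 10*W)
V(-2)*(-4*(2 + 6)²) - 2 = (40 + 10*(-2))*(-4*(2 + 6)²) - 2 = (40 - 20)*(-4*8²) - 2 = 20*(-4*64) - 2 = 20*(-256) - 2 = -5120 - 2 = -5122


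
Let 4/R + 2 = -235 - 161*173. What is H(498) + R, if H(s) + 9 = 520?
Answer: 7176993/14045 ≈ 511.00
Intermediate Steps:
H(s) = 511 (H(s) = -9 + 520 = 511)
R = -2/14045 (R = 4/(-2 + (-235 - 161*173)) = 4/(-2 + (-235 - 27853)) = 4/(-2 - 28088) = 4/(-28090) = 4*(-1/28090) = -2/14045 ≈ -0.00014240)
H(498) + R = 511 - 2/14045 = 7176993/14045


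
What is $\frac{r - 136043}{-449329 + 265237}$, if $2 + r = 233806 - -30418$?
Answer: $- \frac{5573}{8004} \approx -0.69628$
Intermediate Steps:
$r = 264222$ ($r = -2 + \left(233806 - -30418\right) = -2 + \left(233806 + 30418\right) = -2 + 264224 = 264222$)
$\frac{r - 136043}{-449329 + 265237} = \frac{264222 - 136043}{-449329 + 265237} = \frac{128179}{-184092} = 128179 \left(- \frac{1}{184092}\right) = - \frac{5573}{8004}$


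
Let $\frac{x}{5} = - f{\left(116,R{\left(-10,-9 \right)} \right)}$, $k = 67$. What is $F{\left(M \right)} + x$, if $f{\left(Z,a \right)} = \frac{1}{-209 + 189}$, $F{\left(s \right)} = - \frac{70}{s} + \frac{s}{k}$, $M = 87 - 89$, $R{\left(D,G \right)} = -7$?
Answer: $\frac{9439}{268} \approx 35.22$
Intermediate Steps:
$M = -2$ ($M = 87 - 89 = -2$)
$F{\left(s \right)} = - \frac{70}{s} + \frac{s}{67}$
$f{\left(Z,a \right)} = - \frac{1}{20}$ ($f{\left(Z,a \right)} = \frac{1}{-20} = - \frac{1}{20}$)
$x = \frac{1}{4}$ ($x = 5 \left(\left(-1\right) \left(- \frac{1}{20}\right)\right) = 5 \cdot \frac{1}{20} = \frac{1}{4} \approx 0.25$)
$F{\left(M \right)} + x = \left(- \frac{70}{-2} + \frac{1}{67} \left(-2\right)\right) + \frac{1}{4} = \left(\left(-70\right) \left(- \frac{1}{2}\right) - \frac{2}{67}\right) + \frac{1}{4} = \left(35 - \frac{2}{67}\right) + \frac{1}{4} = \frac{2343}{67} + \frac{1}{4} = \frac{9439}{268}$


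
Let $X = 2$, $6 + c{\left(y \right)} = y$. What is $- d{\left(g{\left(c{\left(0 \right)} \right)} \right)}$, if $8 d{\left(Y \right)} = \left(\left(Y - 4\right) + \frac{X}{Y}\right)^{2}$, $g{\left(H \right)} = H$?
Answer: $- \frac{961}{72} \approx -13.347$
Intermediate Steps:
$c{\left(y \right)} = -6 + y$
$d{\left(Y \right)} = \frac{\left(-4 + Y + \frac{2}{Y}\right)^{2}}{8}$ ($d{\left(Y \right)} = \frac{\left(\left(Y - 4\right) + \frac{2}{Y}\right)^{2}}{8} = \frac{\left(\left(-4 + Y\right) + \frac{2}{Y}\right)^{2}}{8} = \frac{\left(-4 + Y + \frac{2}{Y}\right)^{2}}{8}$)
$- d{\left(g{\left(c{\left(0 \right)} \right)} \right)} = - \frac{\left(2 + \left(-6 + 0\right)^{2} - 4 \left(-6 + 0\right)\right)^{2}}{8 \left(-6 + 0\right)^{2}} = - \frac{\left(2 + \left(-6\right)^{2} - -24\right)^{2}}{8 \cdot 36} = - \frac{\left(2 + 36 + 24\right)^{2}}{8 \cdot 36} = - \frac{62^{2}}{8 \cdot 36} = - \frac{3844}{8 \cdot 36} = \left(-1\right) \frac{961}{72} = - \frac{961}{72}$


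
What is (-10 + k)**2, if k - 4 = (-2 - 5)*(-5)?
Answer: 841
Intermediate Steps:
k = 39 (k = 4 + (-2 - 5)*(-5) = 4 - 7*(-5) = 4 + 35 = 39)
(-10 + k)**2 = (-10 + 39)**2 = 29**2 = 841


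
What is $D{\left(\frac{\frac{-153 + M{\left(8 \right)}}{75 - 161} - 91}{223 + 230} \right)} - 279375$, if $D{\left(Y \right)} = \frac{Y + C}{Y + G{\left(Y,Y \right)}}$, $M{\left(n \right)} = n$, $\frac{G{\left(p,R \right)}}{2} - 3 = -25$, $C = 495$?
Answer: $- \frac{481056370904}{1721833} \approx -2.7939 \cdot 10^{5}$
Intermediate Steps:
$G{\left(p,R \right)} = -44$ ($G{\left(p,R \right)} = 6 + 2 \left(-25\right) = 6 - 50 = -44$)
$D{\left(Y \right)} = \frac{495 + Y}{-44 + Y}$ ($D{\left(Y \right)} = \frac{Y + 495}{Y - 44} = \frac{495 + Y}{-44 + Y}$)
$D{\left(\frac{\frac{-153 + M{\left(8 \right)}}{75 - 161} - 91}{223 + 230} \right)} - 279375 = \frac{495 + \frac{\frac{-153 + 8}{75 - 161} - 91}{223 + 230}}{-44 + \frac{\frac{-153 + 8}{75 - 161} - 91}{223 + 230}} - 279375 = \frac{495 + \frac{- \frac{145}{-86} - 91}{453}}{-44 + \frac{- \frac{145}{-86} - 91}{453}} - 279375 = \frac{495 + \left(\left(-145\right) \left(- \frac{1}{86}\right) - 91\right) \frac{1}{453}}{-44 + \left(\left(-145\right) \left(- \frac{1}{86}\right) - 91\right) \frac{1}{453}} - 279375 = \frac{495 + \left(\frac{145}{86} - 91\right) \frac{1}{453}}{-44 + \left(\frac{145}{86} - 91\right) \frac{1}{453}} - 279375 = \frac{495 - \frac{7681}{38958}}{-44 - \frac{7681}{38958}} - 279375 = \frac{1}{- \frac{1721833}{38958}} \cdot \frac{19276529}{38958} - 279375 = \left(- \frac{38958}{1721833}\right) \frac{19276529}{38958} - 279375 = - \frac{19276529}{1721833} - 279375 = - \frac{481056370904}{1721833}$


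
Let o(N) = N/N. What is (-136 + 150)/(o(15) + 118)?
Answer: 2/17 ≈ 0.11765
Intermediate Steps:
o(N) = 1
(-136 + 150)/(o(15) + 118) = (-136 + 150)/(1 + 118) = 14/119 = 14*(1/119) = 2/17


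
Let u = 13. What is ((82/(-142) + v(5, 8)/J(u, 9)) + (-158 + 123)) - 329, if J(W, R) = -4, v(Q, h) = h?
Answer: -26027/71 ≈ -366.58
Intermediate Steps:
((82/(-142) + v(5, 8)/J(u, 9)) + (-158 + 123)) - 329 = ((82/(-142) + 8/(-4)) + (-158 + 123)) - 329 = ((82*(-1/142) + 8*(-¼)) - 35) - 329 = ((-41/71 - 2) - 35) - 329 = (-183/71 - 35) - 329 = -2668/71 - 329 = -26027/71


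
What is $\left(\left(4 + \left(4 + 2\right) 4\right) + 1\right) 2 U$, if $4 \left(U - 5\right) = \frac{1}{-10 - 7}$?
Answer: $\frac{9831}{34} \approx 289.15$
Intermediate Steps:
$U = \frac{339}{68}$ ($U = 5 + \frac{1}{4 \left(-10 - 7\right)} = 5 + \frac{1}{4 \left(-17\right)} = 5 + \frac{1}{4} \left(- \frac{1}{17}\right) = 5 - \frac{1}{68} = \frac{339}{68} \approx 4.9853$)
$\left(\left(4 + \left(4 + 2\right) 4\right) + 1\right) 2 U = \left(\left(4 + \left(4 + 2\right) 4\right) + 1\right) 2 \cdot \frac{339}{68} = \left(\left(4 + 6 \cdot 4\right) + 1\right) 2 \cdot \frac{339}{68} = \left(\left(4 + 24\right) + 1\right) 2 \cdot \frac{339}{68} = \left(28 + 1\right) 2 \cdot \frac{339}{68} = 29 \cdot 2 \cdot \frac{339}{68} = 58 \cdot \frac{339}{68} = \frac{9831}{34}$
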